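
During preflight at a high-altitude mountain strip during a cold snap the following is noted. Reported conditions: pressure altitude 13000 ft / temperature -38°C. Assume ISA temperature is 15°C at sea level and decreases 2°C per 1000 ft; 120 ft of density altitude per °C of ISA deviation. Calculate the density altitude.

ISA temperature at 13000 ft = 15 − 2 × (13000/1000) = -11°C.
ISA deviation = -38 − (-11) = -27°C.
Density altitude = 13000 + 120 × (-27) = 13000 + (-3240) = 9760 ft.

9760 ft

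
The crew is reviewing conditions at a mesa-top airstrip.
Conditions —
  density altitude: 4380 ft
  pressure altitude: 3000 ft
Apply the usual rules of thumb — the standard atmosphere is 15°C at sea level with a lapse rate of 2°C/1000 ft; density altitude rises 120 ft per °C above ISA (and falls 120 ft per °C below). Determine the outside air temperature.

20.5°C

Density altitude − pressure altitude = 4380 − 3000 = +1380 ft.
At 120 ft/°C that is an ISA deviation of 1380/120 = +11.5°C.
ISA temperature at 3000 ft = 15 − 2 × (3000/1000) = 9°C.
OAT = ISA + deviation = 9 + (+11.5) = 20.5°C.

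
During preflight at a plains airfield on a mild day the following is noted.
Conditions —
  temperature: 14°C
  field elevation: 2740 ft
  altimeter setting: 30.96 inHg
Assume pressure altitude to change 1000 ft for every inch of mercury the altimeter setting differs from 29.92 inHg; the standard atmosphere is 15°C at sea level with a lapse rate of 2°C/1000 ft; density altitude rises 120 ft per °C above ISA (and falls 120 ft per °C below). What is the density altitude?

Pressure altitude = 2740 + (29.92 − 30.96) × 1000 = 2740 + (-1040) = 1700 ft.
ISA temperature at 1700 ft = 15 − 2 × (1700/1000) = 11.6°C.
ISA deviation = 14 − 11.6 = +2.4°C.
Density altitude = 1700 + 120 × (2.4) = 1988 ft.

1988 ft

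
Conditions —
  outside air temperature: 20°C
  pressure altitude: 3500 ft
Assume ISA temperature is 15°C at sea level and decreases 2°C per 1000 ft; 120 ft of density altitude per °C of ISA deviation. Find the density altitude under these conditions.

4940 ft

ISA temperature at 3500 ft = 15 − 2 × (3500/1000) = 8°C.
ISA deviation = 20 − 8 = +12°C.
Density altitude = 3500 + 120 × (12) = 3500 + (+1440) = 4940 ft.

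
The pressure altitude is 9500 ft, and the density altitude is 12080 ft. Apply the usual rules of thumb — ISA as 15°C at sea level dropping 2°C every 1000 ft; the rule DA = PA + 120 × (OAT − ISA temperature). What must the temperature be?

Density altitude − pressure altitude = 12080 − 9500 = +2580 ft.
At 120 ft/°C that is an ISA deviation of 2580/120 = +21.5°C.
ISA temperature at 9500 ft = 15 − 2 × (9500/1000) = -4°C.
OAT = ISA + deviation = -4 + (+21.5) = 17.5°C.

17.5°C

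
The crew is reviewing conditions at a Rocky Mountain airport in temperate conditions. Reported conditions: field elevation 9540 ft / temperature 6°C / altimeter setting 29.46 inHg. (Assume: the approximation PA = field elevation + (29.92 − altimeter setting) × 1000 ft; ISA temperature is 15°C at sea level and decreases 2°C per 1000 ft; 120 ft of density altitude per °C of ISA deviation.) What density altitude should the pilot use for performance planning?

Pressure altitude = 9540 + (29.92 − 29.46) × 1000 = 9540 + (+460) = 10000 ft.
ISA temperature at 10000 ft = 15 − 2 × (10000/1000) = -5°C.
ISA deviation = 6 − (-5) = +11°C.
Density altitude = 10000 + 120 × (11) = 11320 ft.

11320 ft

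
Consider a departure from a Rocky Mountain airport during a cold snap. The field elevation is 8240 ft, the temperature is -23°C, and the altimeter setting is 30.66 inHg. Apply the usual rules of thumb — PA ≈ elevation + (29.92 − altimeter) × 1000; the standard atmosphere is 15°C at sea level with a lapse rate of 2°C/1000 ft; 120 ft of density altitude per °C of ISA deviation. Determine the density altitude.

Pressure altitude = 8240 + (29.92 − 30.66) × 1000 = 8240 + (-740) = 7500 ft.
ISA temperature at 7500 ft = 15 − 2 × (7500/1000) = 0°C.
ISA deviation = -23 − 0 = -23°C.
Density altitude = 7500 + 120 × (-23) = 4740 ft.

4740 ft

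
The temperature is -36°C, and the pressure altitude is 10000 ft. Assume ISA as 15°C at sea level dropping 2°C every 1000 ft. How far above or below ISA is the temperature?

ISA-31°C

ISA temperature at 10000 ft = 15 − 2 × (10000/1000) = -5°C.
Deviation = OAT − ISA = -36 − (-5) = -31°C.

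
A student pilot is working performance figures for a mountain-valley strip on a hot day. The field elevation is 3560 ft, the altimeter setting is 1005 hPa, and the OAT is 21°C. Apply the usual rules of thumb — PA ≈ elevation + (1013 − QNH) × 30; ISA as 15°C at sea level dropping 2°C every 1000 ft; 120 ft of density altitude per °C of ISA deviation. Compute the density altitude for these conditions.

Pressure altitude = 3560 + (1013 − 1005) × 30 = 3560 + (+240) = 3800 ft.
ISA temperature at 3800 ft = 15 − 2 × (3800/1000) = 7.4°C.
ISA deviation = 21 − 7.4 = +13.6°C.
Density altitude = 3800 + 120 × (13.6) = 5432 ft.

5432 ft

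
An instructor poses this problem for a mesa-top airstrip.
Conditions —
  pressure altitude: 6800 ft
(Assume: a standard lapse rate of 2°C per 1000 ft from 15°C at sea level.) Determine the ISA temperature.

1.4°C

ISA temperature = 15 − 2 × (6800/1000) = 15 − 13.6 = 1.4°C.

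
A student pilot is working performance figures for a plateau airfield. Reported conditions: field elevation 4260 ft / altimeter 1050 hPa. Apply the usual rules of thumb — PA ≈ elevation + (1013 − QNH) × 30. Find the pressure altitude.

3150 ft

Pressure correction = (1013 − 1050) × 30 = -1110 ft.
Pressure altitude = 4260 + (-1110) = 3150 ft.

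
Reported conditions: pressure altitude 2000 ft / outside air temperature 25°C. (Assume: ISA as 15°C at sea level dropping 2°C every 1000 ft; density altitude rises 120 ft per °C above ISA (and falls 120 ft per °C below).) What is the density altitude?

ISA temperature at 2000 ft = 15 − 2 × (2000/1000) = 11°C.
ISA deviation = 25 − 11 = +14°C.
Density altitude = 2000 + 120 × (14) = 2000 + (+1680) = 3680 ft.

3680 ft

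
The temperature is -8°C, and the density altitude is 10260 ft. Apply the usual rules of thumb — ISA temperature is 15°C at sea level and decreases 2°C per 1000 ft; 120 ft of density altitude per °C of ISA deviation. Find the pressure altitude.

10500 ft

DA = PA + 120 × (OAT − (15 − 2·PA/1000)) = PA + 120·OAT − 1800 + 0.24·PA = 1.24·PA + 120·OAT − 1800.
So 1.24·PA = 10260 − 120 × (-8) + 1800 = 13020.
PA = 13020 / 1.24 = 10500 ft.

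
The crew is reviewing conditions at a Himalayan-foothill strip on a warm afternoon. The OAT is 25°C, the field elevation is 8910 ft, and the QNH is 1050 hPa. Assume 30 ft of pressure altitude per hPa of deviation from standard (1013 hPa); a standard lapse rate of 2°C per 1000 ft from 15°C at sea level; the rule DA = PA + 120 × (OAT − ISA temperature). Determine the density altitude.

Pressure altitude = 8910 + (1013 − 1050) × 30 = 8910 + (-1110) = 7800 ft.
ISA temperature at 7800 ft = 15 − 2 × (7800/1000) = -0.6°C.
ISA deviation = 25 − (-0.6) = +25.6°C.
Density altitude = 7800 + 120 × (25.6) = 10872 ft.

10872 ft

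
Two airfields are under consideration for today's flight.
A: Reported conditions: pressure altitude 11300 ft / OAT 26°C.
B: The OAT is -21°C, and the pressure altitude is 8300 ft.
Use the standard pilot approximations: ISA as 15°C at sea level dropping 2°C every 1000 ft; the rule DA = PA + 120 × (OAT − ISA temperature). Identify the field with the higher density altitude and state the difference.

A: ISA temp = -7.6°C, deviation +33.6°C, DA = 11300 + 120 × 33.6 = 15332 ft.
B: ISA temp = -1.6°C, deviation -19.4°C, DA = 8300 + 120 × (-19.4) = 5972 ft.
A is higher by 15332 − 5972 = 9360 ft.

A by 9360 ft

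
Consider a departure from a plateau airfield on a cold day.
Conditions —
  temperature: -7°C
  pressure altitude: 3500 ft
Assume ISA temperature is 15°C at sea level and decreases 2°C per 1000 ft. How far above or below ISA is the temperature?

ISA-15°C

ISA temperature at 3500 ft = 15 − 2 × (3500/1000) = 8°C.
Deviation = OAT − ISA = -7 − 8 = -15°C.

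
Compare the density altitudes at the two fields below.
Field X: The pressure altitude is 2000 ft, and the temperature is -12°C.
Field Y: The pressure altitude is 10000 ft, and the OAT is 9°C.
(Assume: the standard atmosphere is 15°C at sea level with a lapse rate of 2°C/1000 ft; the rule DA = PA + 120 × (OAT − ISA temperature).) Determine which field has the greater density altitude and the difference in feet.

Field Y by 12440 ft

Field X: ISA temp = 11°C, deviation -23°C, DA = 2000 + 120 × (-23) = -760 ft.
Field Y: ISA temp = -5°C, deviation +14°C, DA = 10000 + 120 × 14 = 11680 ft.
Field Y is higher by 11680 − (-760) = 12440 ft.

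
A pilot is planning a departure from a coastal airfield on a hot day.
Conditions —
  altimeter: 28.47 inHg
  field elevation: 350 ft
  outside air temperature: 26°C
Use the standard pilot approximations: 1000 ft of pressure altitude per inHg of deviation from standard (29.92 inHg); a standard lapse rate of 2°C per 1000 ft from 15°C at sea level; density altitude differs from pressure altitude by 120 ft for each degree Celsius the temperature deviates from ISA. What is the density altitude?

Pressure altitude = 350 + (29.92 − 28.47) × 1000 = 350 + (+1450) = 1800 ft.
ISA temperature at 1800 ft = 15 − 2 × (1800/1000) = 11.4°C.
ISA deviation = 26 − 11.4 = +14.6°C.
Density altitude = 1800 + 120 × (14.6) = 3552 ft.

3552 ft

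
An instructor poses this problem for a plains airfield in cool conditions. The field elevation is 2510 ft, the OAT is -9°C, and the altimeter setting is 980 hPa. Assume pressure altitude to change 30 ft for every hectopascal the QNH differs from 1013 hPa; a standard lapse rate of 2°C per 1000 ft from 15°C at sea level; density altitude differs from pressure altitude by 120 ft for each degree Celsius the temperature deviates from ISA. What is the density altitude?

1460 ft

Pressure altitude = 2510 + (1013 − 980) × 30 = 2510 + (+990) = 3500 ft.
ISA temperature at 3500 ft = 15 − 2 × (3500/1000) = 8°C.
ISA deviation = -9 − 8 = -17°C.
Density altitude = 3500 + 120 × (-17) = 1460 ft.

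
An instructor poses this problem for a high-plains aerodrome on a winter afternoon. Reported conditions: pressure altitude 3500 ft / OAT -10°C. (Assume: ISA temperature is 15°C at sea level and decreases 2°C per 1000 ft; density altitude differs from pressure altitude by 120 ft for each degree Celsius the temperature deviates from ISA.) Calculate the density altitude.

1340 ft

ISA temperature at 3500 ft = 15 − 2 × (3500/1000) = 8°C.
ISA deviation = -10 − 8 = -18°C.
Density altitude = 3500 + 120 × (-18) = 3500 + (-2160) = 1340 ft.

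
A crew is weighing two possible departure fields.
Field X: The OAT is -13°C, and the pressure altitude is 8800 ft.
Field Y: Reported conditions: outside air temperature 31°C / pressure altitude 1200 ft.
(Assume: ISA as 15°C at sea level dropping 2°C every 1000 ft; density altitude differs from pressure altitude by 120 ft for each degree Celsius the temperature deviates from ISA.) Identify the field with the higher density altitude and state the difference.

Field X: ISA temp = -2.6°C, deviation -10.4°C, DA = 8800 + 120 × (-10.4) = 7552 ft.
Field Y: ISA temp = 12.6°C, deviation +18.4°C, DA = 1200 + 120 × 18.4 = 3408 ft.
Field X is higher by 7552 − 3408 = 4144 ft.

Field X by 4144 ft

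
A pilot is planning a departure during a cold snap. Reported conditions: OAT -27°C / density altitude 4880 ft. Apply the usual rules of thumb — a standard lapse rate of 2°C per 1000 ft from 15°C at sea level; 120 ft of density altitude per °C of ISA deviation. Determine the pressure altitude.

DA = PA + 120 × (OAT − (15 − 2·PA/1000)) = PA + 120·OAT − 1800 + 0.24·PA = 1.24·PA + 120·OAT − 1800.
So 1.24·PA = 4880 − 120 × (-27) + 1800 = 9920.
PA = 9920 / 1.24 = 8000 ft.

8000 ft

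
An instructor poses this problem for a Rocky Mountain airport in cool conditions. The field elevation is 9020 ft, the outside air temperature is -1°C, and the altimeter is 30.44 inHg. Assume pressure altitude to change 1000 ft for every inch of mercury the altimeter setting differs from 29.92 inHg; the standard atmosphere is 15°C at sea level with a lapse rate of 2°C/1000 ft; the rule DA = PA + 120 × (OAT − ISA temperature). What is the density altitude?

Pressure altitude = 9020 + (29.92 − 30.44) × 1000 = 9020 + (-520) = 8500 ft.
ISA temperature at 8500 ft = 15 − 2 × (8500/1000) = -2°C.
ISA deviation = -1 − (-2) = +1°C.
Density altitude = 8500 + 120 × (1) = 8620 ft.

8620 ft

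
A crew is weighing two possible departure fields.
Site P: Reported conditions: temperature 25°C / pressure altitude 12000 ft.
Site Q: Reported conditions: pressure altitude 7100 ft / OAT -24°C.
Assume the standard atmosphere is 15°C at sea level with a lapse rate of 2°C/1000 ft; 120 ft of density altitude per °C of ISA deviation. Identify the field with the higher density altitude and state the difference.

Site P by 11956 ft

Site P: ISA temp = -9°C, deviation +34°C, DA = 12000 + 120 × 34 = 16080 ft.
Site Q: ISA temp = 0.8°C, deviation -24.8°C, DA = 7100 + 120 × (-24.8) = 4124 ft.
Site P is higher by 16080 − 4124 = 11956 ft.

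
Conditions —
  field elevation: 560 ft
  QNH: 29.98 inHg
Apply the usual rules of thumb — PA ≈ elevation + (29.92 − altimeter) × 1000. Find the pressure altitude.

Pressure correction = (29.92 − 29.98) × 1000 = -60 ft.
Pressure altitude = 560 + (-60) = 500 ft.

500 ft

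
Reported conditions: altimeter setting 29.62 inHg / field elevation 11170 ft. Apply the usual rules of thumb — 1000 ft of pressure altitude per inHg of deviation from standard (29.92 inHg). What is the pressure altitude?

11470 ft

Pressure correction = (29.92 − 29.62) × 1000 = +300 ft.
Pressure altitude = 11170 + (+300) = 11470 ft.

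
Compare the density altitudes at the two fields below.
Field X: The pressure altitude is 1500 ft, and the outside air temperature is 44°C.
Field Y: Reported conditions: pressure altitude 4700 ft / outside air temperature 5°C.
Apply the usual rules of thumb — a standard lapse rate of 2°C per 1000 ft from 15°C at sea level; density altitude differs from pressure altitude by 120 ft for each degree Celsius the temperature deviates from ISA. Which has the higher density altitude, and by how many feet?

Field X: ISA temp = 12°C, deviation +32°C, DA = 1500 + 120 × 32 = 5340 ft.
Field Y: ISA temp = 5.6°C, deviation -0.6°C, DA = 4700 + 120 × (-0.6) = 4628 ft.
Field X is higher by 5340 − 4628 = 712 ft.

Field X by 712 ft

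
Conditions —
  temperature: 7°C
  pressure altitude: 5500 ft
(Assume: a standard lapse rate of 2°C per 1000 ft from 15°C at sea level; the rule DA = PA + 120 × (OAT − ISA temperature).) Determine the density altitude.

5860 ft

ISA temperature at 5500 ft = 15 − 2 × (5500/1000) = 4°C.
ISA deviation = 7 − 4 = +3°C.
Density altitude = 5500 + 120 × (3) = 5500 + (+360) = 5860 ft.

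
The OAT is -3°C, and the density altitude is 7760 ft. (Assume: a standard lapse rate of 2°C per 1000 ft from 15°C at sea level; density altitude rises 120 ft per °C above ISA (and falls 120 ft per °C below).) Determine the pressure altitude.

8000 ft

DA = PA + 120 × (OAT − (15 − 2·PA/1000)) = PA + 120·OAT − 1800 + 0.24·PA = 1.24·PA + 120·OAT − 1800.
So 1.24·PA = 7760 − 120 × (-3) + 1800 = 9920.
PA = 9920 / 1.24 = 8000 ft.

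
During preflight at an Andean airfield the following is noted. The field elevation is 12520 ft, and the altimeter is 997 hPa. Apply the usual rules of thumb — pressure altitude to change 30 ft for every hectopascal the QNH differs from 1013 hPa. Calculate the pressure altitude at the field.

13000 ft

Pressure correction = (1013 − 997) × 30 = +480 ft.
Pressure altitude = 12520 + (+480) = 13000 ft.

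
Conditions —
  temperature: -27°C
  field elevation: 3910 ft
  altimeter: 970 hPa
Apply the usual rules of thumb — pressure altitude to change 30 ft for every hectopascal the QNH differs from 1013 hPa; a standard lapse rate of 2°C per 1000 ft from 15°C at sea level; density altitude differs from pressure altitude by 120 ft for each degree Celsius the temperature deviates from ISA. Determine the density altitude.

1408 ft

Pressure altitude = 3910 + (1013 − 970) × 30 = 3910 + (+1290) = 5200 ft.
ISA temperature at 5200 ft = 15 − 2 × (5200/1000) = 4.6°C.
ISA deviation = -27 − 4.6 = -31.6°C.
Density altitude = 5200 + 120 × (-31.6) = 1408 ft.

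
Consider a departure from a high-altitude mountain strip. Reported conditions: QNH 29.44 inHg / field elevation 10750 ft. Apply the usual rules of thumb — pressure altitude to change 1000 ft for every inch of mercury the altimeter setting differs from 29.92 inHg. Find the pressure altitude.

Pressure correction = (29.92 − 29.44) × 1000 = +480 ft.
Pressure altitude = 10750 + (+480) = 11230 ft.

11230 ft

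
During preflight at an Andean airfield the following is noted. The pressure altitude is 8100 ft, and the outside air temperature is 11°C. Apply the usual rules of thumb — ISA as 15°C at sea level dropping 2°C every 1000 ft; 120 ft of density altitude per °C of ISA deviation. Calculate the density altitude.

9564 ft

ISA temperature at 8100 ft = 15 − 2 × (8100/1000) = -1.2°C.
ISA deviation = 11 − (-1.2) = +12.2°C.
Density altitude = 8100 + 120 × (12.2) = 8100 + (+1464) = 9564 ft.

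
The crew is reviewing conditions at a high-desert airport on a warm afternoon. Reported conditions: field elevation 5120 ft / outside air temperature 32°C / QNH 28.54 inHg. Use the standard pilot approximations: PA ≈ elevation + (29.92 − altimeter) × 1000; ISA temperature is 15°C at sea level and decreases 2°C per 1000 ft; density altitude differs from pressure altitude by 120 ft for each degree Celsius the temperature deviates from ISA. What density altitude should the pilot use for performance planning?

Pressure altitude = 5120 + (29.92 − 28.54) × 1000 = 5120 + (+1380) = 6500 ft.
ISA temperature at 6500 ft = 15 − 2 × (6500/1000) = 2°C.
ISA deviation = 32 − 2 = +30°C.
Density altitude = 6500 + 120 × (30) = 10100 ft.

10100 ft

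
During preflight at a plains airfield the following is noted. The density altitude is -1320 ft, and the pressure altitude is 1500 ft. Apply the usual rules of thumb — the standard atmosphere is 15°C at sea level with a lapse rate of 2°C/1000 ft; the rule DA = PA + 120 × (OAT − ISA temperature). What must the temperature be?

Density altitude − pressure altitude = -1320 − 1500 = -2820 ft.
At 120 ft/°C that is an ISA deviation of -2820/120 = -23.5°C.
ISA temperature at 1500 ft = 15 − 2 × (1500/1000) = 12°C.
OAT = ISA + deviation = 12 + (-23.5) = -11.5°C.

-11.5°C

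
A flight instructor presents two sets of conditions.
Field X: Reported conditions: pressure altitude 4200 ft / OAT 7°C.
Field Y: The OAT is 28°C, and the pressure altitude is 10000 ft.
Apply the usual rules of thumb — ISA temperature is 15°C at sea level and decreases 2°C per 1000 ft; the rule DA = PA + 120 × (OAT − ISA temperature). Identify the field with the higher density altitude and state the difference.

Field X: ISA temp = 6.6°C, deviation +0.4°C, DA = 4200 + 120 × 0.4 = 4248 ft.
Field Y: ISA temp = -5°C, deviation +33°C, DA = 10000 + 120 × 33 = 13960 ft.
Field Y is higher by 13960 − 4248 = 9712 ft.

Field Y by 9712 ft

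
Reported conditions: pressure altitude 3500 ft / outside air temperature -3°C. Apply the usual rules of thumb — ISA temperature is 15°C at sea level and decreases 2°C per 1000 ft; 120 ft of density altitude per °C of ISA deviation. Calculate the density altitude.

2180 ft

ISA temperature at 3500 ft = 15 − 2 × (3500/1000) = 8°C.
ISA deviation = -3 − 8 = -11°C.
Density altitude = 3500 + 120 × (-11) = 3500 + (-1320) = 2180 ft.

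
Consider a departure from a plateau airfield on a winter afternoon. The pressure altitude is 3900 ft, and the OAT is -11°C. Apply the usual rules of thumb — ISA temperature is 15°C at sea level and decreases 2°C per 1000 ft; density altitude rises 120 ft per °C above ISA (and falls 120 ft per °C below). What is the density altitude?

ISA temperature at 3900 ft = 15 − 2 × (3900/1000) = 7.2°C.
ISA deviation = -11 − 7.2 = -18.2°C.
Density altitude = 3900 + 120 × (-18.2) = 3900 + (-2184) = 1716 ft.

1716 ft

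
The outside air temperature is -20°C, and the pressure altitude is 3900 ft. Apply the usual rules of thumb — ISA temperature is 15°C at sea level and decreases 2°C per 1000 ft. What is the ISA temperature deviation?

ISA-27.2°C

ISA temperature at 3900 ft = 15 − 2 × (3900/1000) = 7.2°C.
Deviation = OAT − ISA = -20 − 7.2 = -27.2°C.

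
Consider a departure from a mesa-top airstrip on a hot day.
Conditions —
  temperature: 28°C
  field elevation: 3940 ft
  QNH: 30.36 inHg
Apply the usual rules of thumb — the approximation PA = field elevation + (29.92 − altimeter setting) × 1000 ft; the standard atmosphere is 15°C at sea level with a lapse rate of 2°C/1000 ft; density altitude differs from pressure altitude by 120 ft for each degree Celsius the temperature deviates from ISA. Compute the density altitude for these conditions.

5900 ft

Pressure altitude = 3940 + (29.92 − 30.36) × 1000 = 3940 + (-440) = 3500 ft.
ISA temperature at 3500 ft = 15 − 2 × (3500/1000) = 8°C.
ISA deviation = 28 − 8 = +20°C.
Density altitude = 3500 + 120 × (20) = 5900 ft.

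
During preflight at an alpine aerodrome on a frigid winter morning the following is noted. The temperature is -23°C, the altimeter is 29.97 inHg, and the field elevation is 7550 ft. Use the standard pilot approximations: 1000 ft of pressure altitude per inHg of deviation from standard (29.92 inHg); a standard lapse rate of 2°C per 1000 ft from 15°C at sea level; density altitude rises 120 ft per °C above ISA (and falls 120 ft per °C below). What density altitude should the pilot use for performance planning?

4740 ft

Pressure altitude = 7550 + (29.92 − 29.97) × 1000 = 7550 + (-50) = 7500 ft.
ISA temperature at 7500 ft = 15 − 2 × (7500/1000) = 0°C.
ISA deviation = -23 − 0 = -23°C.
Density altitude = 7500 + 120 × (-23) = 4740 ft.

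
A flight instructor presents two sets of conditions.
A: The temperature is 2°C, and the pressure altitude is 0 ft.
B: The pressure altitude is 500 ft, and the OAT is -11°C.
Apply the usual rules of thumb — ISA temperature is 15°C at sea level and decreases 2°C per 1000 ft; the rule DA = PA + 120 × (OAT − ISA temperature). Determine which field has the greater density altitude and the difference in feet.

A by 940 ft

A: ISA temp = 15°C, deviation -13°C, DA = 0 + 120 × (-13) = -1560 ft.
B: ISA temp = 14°C, deviation -25°C, DA = 500 + 120 × (-25) = -2500 ft.
A is higher by -1560 − (-2500) = 940 ft.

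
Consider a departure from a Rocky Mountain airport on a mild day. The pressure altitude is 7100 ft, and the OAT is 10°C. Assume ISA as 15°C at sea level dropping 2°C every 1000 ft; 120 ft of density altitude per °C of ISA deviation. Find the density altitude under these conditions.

ISA temperature at 7100 ft = 15 − 2 × (7100/1000) = 0.8°C.
ISA deviation = 10 − 0.8 = +9.2°C.
Density altitude = 7100 + 120 × (9.2) = 7100 + (+1104) = 8204 ft.

8204 ft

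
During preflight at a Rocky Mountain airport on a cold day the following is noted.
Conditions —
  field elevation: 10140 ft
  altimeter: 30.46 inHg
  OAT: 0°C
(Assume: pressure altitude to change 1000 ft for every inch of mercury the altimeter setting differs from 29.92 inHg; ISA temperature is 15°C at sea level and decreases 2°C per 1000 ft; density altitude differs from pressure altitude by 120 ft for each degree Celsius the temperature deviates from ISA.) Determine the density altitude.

10104 ft

Pressure altitude = 10140 + (29.92 − 30.46) × 1000 = 10140 + (-540) = 9600 ft.
ISA temperature at 9600 ft = 15 − 2 × (9600/1000) = -4.2°C.
ISA deviation = 0 − (-4.2) = +4.2°C.
Density altitude = 9600 + 120 × (4.2) = 10104 ft.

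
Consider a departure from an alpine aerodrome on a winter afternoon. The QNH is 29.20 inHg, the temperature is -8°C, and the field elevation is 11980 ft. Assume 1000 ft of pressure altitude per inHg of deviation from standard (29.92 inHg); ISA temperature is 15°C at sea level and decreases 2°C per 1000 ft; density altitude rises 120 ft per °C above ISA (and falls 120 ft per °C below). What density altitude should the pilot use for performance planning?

Pressure altitude = 11980 + (29.92 − 29.20) × 1000 = 11980 + (+720) = 12700 ft.
ISA temperature at 12700 ft = 15 − 2 × (12700/1000) = -10.4°C.
ISA deviation = -8 − (-10.4) = +2.4°C.
Density altitude = 12700 + 120 × (2.4) = 12988 ft.

12988 ft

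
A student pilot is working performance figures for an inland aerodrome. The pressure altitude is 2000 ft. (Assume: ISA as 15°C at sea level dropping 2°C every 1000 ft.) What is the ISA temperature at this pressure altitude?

ISA temperature = 15 − 2 × (2000/1000) = 15 − 4 = 11°C.

11°C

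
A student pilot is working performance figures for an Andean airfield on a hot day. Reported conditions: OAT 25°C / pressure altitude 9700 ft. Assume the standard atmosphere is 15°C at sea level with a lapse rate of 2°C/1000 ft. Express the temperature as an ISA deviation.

ISA+29.4°C

ISA temperature at 9700 ft = 15 − 2 × (9700/1000) = -4.4°C.
Deviation = OAT − ISA = 25 − (-4.4) = +29.4°C.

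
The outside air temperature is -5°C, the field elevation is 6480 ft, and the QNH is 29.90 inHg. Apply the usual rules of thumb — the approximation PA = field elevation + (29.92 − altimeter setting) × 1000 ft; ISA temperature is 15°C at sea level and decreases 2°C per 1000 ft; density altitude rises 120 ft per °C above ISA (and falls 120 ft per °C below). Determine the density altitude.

5660 ft

Pressure altitude = 6480 + (29.92 − 29.90) × 1000 = 6480 + (+20) = 6500 ft.
ISA temperature at 6500 ft = 15 − 2 × (6500/1000) = 2°C.
ISA deviation = -5 − 2 = -7°C.
Density altitude = 6500 + 120 × (-7) = 5660 ft.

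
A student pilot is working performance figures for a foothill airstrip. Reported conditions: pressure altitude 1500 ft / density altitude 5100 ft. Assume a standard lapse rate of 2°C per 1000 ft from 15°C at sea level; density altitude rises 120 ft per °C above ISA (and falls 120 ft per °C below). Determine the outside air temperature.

42°C

Density altitude − pressure altitude = 5100 − 1500 = +3600 ft.
At 120 ft/°C that is an ISA deviation of 3600/120 = +30°C.
ISA temperature at 1500 ft = 15 − 2 × (1500/1000) = 12°C.
OAT = ISA + deviation = 12 + (+30) = 42°C.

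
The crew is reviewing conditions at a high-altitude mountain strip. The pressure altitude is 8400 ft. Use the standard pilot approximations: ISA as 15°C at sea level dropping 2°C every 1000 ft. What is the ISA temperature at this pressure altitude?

-1.8°C

ISA temperature = 15 − 2 × (8400/1000) = 15 − 16.8 = -1.8°C.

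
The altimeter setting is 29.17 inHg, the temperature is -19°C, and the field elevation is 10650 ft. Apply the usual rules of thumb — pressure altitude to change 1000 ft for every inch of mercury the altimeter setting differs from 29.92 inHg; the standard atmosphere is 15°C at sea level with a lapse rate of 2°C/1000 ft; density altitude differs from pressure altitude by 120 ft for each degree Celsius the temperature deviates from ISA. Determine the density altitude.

Pressure altitude = 10650 + (29.92 − 29.17) × 1000 = 10650 + (+750) = 11400 ft.
ISA temperature at 11400 ft = 15 − 2 × (11400/1000) = -7.8°C.
ISA deviation = -19 − (-7.8) = -11.2°C.
Density altitude = 11400 + 120 × (-11.2) = 10056 ft.

10056 ft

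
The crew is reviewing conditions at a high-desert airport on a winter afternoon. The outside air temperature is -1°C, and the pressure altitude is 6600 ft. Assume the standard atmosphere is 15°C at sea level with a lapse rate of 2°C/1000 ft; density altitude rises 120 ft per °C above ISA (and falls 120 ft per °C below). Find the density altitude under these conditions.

6264 ft

ISA temperature at 6600 ft = 15 − 2 × (6600/1000) = 1.8°C.
ISA deviation = -1 − 1.8 = -2.8°C.
Density altitude = 6600 + 120 × (-2.8) = 6600 + (-336) = 6264 ft.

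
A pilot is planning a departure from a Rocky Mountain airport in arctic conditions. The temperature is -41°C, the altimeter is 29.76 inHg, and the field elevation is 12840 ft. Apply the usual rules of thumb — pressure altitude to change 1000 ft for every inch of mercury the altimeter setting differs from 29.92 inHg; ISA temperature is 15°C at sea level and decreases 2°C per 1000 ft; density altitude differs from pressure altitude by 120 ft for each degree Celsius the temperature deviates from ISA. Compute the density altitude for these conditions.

9400 ft

Pressure altitude = 12840 + (29.92 − 29.76) × 1000 = 12840 + (+160) = 13000 ft.
ISA temperature at 13000 ft = 15 − 2 × (13000/1000) = -11°C.
ISA deviation = -41 − (-11) = -30°C.
Density altitude = 13000 + 120 × (-30) = 9400 ft.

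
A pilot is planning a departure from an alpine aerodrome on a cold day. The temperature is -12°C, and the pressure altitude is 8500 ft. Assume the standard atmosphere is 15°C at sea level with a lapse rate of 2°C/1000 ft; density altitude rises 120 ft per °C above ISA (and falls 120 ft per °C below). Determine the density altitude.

ISA temperature at 8500 ft = 15 − 2 × (8500/1000) = -2°C.
ISA deviation = -12 − (-2) = -10°C.
Density altitude = 8500 + 120 × (-10) = 8500 + (-1200) = 7300 ft.

7300 ft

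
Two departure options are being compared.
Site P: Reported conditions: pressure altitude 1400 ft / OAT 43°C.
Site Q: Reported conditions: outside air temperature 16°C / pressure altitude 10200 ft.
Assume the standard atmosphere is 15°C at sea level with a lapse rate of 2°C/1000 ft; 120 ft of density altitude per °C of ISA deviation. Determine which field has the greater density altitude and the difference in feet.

Site Q by 7672 ft

Site P: ISA temp = 12.2°C, deviation +30.8°C, DA = 1400 + 120 × 30.8 = 5096 ft.
Site Q: ISA temp = -5.4°C, deviation +21.4°C, DA = 10200 + 120 × 21.4 = 12768 ft.
Site Q is higher by 12768 − 5096 = 7672 ft.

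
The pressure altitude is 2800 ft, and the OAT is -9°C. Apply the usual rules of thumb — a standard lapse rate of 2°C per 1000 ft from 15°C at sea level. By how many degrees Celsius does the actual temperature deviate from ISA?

ISA temperature at 2800 ft = 15 − 2 × (2800/1000) = 9.4°C.
Deviation = OAT − ISA = -9 − 9.4 = -18.4°C.

ISA-18.4°C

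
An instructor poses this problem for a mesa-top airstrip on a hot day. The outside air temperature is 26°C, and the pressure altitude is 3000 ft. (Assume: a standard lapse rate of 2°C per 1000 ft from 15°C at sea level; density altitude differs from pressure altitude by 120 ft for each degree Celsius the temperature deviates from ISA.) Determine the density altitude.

5040 ft

ISA temperature at 3000 ft = 15 − 2 × (3000/1000) = 9°C.
ISA deviation = 26 − 9 = +17°C.
Density altitude = 3000 + 120 × (17) = 3000 + (+2040) = 5040 ft.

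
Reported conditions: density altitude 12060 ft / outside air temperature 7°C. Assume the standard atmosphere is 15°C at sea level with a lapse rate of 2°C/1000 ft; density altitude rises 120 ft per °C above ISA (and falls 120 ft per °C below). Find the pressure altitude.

10500 ft

DA = PA + 120 × (OAT − (15 − 2·PA/1000)) = PA + 120·OAT − 1800 + 0.24·PA = 1.24·PA + 120·OAT − 1800.
So 1.24·PA = 12060 − 120 × 7 + 1800 = 13020.
PA = 13020 / 1.24 = 10500 ft.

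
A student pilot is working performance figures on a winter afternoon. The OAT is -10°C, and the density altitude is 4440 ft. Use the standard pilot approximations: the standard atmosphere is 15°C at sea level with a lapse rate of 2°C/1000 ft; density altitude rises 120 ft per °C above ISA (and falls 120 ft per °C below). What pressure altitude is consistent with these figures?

DA = PA + 120 × (OAT − (15 − 2·PA/1000)) = PA + 120·OAT − 1800 + 0.24·PA = 1.24·PA + 120·OAT − 1800.
So 1.24·PA = 4440 − 120 × (-10) + 1800 = 7440.
PA = 7440 / 1.24 = 6000 ft.

6000 ft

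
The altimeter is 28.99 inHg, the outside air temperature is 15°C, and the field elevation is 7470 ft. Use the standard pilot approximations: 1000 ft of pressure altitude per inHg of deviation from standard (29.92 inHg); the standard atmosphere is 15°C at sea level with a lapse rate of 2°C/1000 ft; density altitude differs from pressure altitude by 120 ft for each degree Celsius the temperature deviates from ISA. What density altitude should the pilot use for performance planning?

10416 ft

Pressure altitude = 7470 + (29.92 − 28.99) × 1000 = 7470 + (+930) = 8400 ft.
ISA temperature at 8400 ft = 15 − 2 × (8400/1000) = -1.8°C.
ISA deviation = 15 − (-1.8) = +16.8°C.
Density altitude = 8400 + 120 × (16.8) = 10416 ft.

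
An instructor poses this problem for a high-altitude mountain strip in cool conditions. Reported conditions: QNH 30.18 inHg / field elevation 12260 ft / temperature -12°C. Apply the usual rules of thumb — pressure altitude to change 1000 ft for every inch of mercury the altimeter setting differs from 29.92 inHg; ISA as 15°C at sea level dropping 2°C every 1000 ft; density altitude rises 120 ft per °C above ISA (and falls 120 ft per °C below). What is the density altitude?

11640 ft

Pressure altitude = 12260 + (29.92 − 30.18) × 1000 = 12260 + (-260) = 12000 ft.
ISA temperature at 12000 ft = 15 − 2 × (12000/1000) = -9°C.
ISA deviation = -12 − (-9) = -3°C.
Density altitude = 12000 + 120 × (-3) = 11640 ft.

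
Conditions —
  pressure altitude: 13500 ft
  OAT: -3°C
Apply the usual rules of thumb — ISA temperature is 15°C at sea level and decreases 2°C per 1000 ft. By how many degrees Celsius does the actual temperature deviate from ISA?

ISA+9°C

ISA temperature at 13500 ft = 15 − 2 × (13500/1000) = -12°C.
Deviation = OAT − ISA = -3 − (-12) = +9°C.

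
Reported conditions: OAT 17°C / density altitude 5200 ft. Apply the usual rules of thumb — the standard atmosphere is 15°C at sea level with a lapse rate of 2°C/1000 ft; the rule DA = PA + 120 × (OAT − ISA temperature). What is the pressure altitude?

DA = PA + 120 × (OAT − (15 − 2·PA/1000)) = PA + 120·OAT − 1800 + 0.24·PA = 1.24·PA + 120·OAT − 1800.
So 1.24·PA = 5200 − 120 × 17 + 1800 = 4960.
PA = 4960 / 1.24 = 4000 ft.

4000 ft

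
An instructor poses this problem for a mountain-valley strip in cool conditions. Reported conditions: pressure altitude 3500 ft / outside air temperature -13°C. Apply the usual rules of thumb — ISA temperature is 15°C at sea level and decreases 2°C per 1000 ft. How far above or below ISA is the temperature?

ISA temperature at 3500 ft = 15 − 2 × (3500/1000) = 8°C.
Deviation = OAT − ISA = -13 − 8 = -21°C.

ISA-21°C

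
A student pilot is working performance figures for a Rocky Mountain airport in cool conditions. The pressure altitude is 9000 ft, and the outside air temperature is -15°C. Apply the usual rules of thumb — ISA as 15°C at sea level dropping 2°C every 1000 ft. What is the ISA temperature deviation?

ISA temperature at 9000 ft = 15 − 2 × (9000/1000) = -3°C.
Deviation = OAT − ISA = -15 − (-3) = -12°C.

ISA-12°C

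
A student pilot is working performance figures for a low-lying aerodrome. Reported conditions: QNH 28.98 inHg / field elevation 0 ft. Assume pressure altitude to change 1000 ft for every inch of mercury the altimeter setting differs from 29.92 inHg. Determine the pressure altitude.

Pressure correction = (29.92 − 28.98) × 1000 = +940 ft.
Pressure altitude = 0 + (+940) = 940 ft.

940 ft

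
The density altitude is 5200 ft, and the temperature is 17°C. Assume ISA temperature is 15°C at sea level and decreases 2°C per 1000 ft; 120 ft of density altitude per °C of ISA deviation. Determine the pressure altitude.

DA = PA + 120 × (OAT − (15 − 2·PA/1000)) = PA + 120·OAT − 1800 + 0.24·PA = 1.24·PA + 120·OAT − 1800.
So 1.24·PA = 5200 − 120 × 17 + 1800 = 4960.
PA = 4960 / 1.24 = 4000 ft.

4000 ft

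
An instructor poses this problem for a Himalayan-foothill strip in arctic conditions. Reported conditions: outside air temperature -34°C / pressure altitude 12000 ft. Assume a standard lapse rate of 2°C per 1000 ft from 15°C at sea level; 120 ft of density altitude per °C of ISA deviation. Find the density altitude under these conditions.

9000 ft

ISA temperature at 12000 ft = 15 − 2 × (12000/1000) = -9°C.
ISA deviation = -34 − (-9) = -25°C.
Density altitude = 12000 + 120 × (-25) = 12000 + (-3000) = 9000 ft.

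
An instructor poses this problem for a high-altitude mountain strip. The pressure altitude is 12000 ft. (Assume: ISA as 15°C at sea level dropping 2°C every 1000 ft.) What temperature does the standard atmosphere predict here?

ISA temperature = 15 − 2 × (12000/1000) = 15 − 24 = -9°C.

-9°C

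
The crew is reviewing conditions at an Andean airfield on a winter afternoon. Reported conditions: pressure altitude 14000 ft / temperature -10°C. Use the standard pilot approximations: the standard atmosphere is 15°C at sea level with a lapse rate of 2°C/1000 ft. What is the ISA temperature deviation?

ISA temperature at 14000 ft = 15 − 2 × (14000/1000) = -13°C.
Deviation = OAT − ISA = -10 − (-13) = +3°C.

ISA+3°C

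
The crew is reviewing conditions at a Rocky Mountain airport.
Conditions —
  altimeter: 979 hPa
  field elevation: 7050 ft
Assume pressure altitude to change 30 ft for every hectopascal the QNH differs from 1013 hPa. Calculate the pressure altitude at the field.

Pressure correction = (1013 − 979) × 30 = +1020 ft.
Pressure altitude = 7050 + (+1020) = 8070 ft.

8070 ft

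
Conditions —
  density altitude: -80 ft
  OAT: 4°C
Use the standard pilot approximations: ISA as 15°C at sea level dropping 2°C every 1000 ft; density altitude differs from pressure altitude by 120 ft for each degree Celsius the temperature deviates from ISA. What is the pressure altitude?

DA = PA + 120 × (OAT − (15 − 2·PA/1000)) = PA + 120·OAT − 1800 + 0.24·PA = 1.24·PA + 120·OAT − 1800.
So 1.24·PA = -80 − 120 × 4 + 1800 = 1240.
PA = 1240 / 1.24 = 1000 ft.

1000 ft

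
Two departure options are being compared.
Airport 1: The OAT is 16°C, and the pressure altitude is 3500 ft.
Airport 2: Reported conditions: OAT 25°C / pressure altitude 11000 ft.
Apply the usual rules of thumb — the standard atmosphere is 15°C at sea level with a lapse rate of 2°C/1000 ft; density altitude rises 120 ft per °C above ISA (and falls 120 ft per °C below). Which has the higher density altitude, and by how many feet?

Airport 1: ISA temp = 8°C, deviation +8°C, DA = 3500 + 120 × 8 = 4460 ft.
Airport 2: ISA temp = -7°C, deviation +32°C, DA = 11000 + 120 × 32 = 14840 ft.
Airport 2 is higher by 14840 − 4460 = 10380 ft.

Airport 2 by 10380 ft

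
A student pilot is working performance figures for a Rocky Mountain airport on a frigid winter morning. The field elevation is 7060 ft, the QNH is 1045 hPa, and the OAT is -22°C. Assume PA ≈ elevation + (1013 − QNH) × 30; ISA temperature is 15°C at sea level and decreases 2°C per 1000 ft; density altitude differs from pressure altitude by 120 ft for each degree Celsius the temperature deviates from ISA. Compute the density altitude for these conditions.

Pressure altitude = 7060 + (1013 − 1045) × 30 = 7060 + (-960) = 6100 ft.
ISA temperature at 6100 ft = 15 − 2 × (6100/1000) = 2.8°C.
ISA deviation = -22 − 2.8 = -24.8°C.
Density altitude = 6100 + 120 × (-24.8) = 3124 ft.

3124 ft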